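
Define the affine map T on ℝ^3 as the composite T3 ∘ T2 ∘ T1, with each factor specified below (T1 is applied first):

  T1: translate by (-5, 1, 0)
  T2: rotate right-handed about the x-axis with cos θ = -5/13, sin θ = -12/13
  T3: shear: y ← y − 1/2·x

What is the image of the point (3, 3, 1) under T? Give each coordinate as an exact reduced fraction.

T(p) = (-2, 5/13, -53/13)

T1 translate by (-5, 1, 0): (3, 3, 1) → (-2, 4, 1)
T2 rotate right-handed about the x-axis with cos θ = -5/13, sin θ = -12/13: (-2, 4, 1) → (-2, -8/13, -53/13)
T3 shear: y ← y − 1/2·x: (-2, -8/13, -53/13) → (-2, 5/13, -53/13)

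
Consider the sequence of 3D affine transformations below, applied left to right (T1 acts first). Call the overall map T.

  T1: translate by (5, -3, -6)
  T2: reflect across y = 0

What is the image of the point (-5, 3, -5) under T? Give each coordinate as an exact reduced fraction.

T1 translate by (5, -3, -6): (-5, 3, -5) → (0, 0, -11)
T2 reflect across y = 0: (0, 0, -11) → (0, 0, -11)

T(p) = (0, 0, -11)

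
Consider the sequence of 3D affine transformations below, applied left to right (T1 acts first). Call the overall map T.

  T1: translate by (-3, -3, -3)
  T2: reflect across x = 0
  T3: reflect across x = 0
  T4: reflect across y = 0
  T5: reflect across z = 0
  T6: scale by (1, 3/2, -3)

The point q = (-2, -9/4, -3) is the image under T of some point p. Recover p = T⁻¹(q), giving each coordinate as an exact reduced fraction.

p = (1, 9/2, 2)

T1 = [1 0 0 -3; 0 1 0 -3; 0 0 1 -3; 0 0 0 1]
T2·T1 = [-1 0 0 3; 0 1 0 -3; 0 0 1 -3; 0 0 0 1]
T3·…·T1 = [1 0 0 -3; 0 1 0 -3; 0 0 1 -3; 0 0 0 1]
T4·…·T1 = [1 0 0 -3; 0 -1 0 3; 0 0 1 -3; 0 0 0 1]
T5·…·T1 = [1 0 0 -3; 0 -1 0 3; 0 0 -1 3; 0 0 0 1]
T6·…·T1 = [1 0 0 -3; 0 -3/2 0 9/2; 0 0 3 -9; 0 0 0 1]
det M = -9/2; M⁻¹ = [1 0 0 3; 0 -2/3 0 3; 0 0 1/3 3; 0 0 0 1]
M⁻¹ · (-2, -9/4, -3)ᵀ = (1, 9/2, 2)ᵀ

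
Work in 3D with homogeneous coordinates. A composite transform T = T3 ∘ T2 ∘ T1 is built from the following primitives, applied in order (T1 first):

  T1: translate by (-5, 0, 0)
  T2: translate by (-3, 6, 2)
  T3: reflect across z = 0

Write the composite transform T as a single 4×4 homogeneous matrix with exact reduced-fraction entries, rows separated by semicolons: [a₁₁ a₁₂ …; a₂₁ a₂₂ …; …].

T = [1 0 0 -8; 0 1 0 6; 0 0 -1 -2; 0 0 0 1]

T1 = [1 0 0 -5; 0 1 0 0; 0 0 1 0; 0 0 0 1]
T2·T1 = [1 0 0 -8; 0 1 0 6; 0 0 1 2; 0 0 0 1]
T3·…·T1 = [1 0 0 -8; 0 1 0 6; 0 0 -1 -2; 0 0 0 1]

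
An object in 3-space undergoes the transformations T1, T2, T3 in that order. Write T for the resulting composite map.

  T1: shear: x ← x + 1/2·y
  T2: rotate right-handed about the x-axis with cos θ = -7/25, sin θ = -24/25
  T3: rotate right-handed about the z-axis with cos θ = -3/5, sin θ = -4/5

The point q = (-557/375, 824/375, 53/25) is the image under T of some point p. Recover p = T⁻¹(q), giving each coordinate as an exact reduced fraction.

T1 = [1 1/2 0 0; 0 1 0 0; 0 0 1 0; 0 0 0 1]
T2·T1 = [1 1/2 0 0; 0 -7/25 24/25 0; 0 -24/25 -7/25 0; 0 0 0 1]
T3·…·T1 = [-3/5 -131/250 96/125 0; -4/5 -29/125 -72/125 0; 0 -24/25 -7/25 0; 0 0 0 1]
det M = 1; M⁻¹ = [-61/125 -221/250 12/25 0; -28/125 21/125 -24/25 0; 96/125 -72/125 -7/25 0; 0 0 0 1]
M⁻¹ · (-557/375, 824/375, 53/25)ᵀ = (-1/5, -4/3, -3)ᵀ

p = (-1/5, -4/3, -3)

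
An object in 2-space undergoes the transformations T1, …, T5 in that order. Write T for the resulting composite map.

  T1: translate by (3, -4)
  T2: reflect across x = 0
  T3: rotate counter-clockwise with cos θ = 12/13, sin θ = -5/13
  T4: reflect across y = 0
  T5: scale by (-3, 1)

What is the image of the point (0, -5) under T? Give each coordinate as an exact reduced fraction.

T1 translate by (3, -4): (0, -5) → (3, -9)
T2 reflect across x = 0: (3, -9) → (-3, -9)
T3 rotate counter-clockwise with cos θ = 12/13, sin θ = -5/13: (-3, -9) → (-81/13, -93/13)
T4 reflect across y = 0: (-81/13, -93/13) → (-81/13, 93/13)
T5 scale by (-3, 1): (-81/13, 93/13) → (243/13, 93/13)

T(p) = (243/13, 93/13)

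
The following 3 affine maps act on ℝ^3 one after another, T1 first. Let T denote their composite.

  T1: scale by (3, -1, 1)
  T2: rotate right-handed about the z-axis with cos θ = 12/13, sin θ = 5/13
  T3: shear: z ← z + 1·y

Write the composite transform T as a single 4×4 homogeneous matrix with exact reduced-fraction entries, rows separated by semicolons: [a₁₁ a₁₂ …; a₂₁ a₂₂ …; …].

T = [36/13 5/13 0 0; 15/13 -12/13 0 0; 15/13 -12/13 1 0; 0 0 0 1]

T1 = [3 0 0 0; 0 -1 0 0; 0 0 1 0; 0 0 0 1]
T2·T1 = [36/13 5/13 0 0; 15/13 -12/13 0 0; 0 0 1 0; 0 0 0 1]
T3·…·T1 = [36/13 5/13 0 0; 15/13 -12/13 0 0; 15/13 -12/13 1 0; 0 0 0 1]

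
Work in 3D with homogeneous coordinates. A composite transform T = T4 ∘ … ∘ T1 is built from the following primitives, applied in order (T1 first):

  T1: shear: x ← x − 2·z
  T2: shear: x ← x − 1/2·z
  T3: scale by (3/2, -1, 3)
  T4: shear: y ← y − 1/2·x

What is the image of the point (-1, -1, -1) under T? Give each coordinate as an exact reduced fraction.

T1 shear: x ← x − 2·z: (-1, -1, -1) → (1, -1, -1)
T2 shear: x ← x − 1/2·z: (1, -1, -1) → (3/2, -1, -1)
T3 scale by (3/2, -1, 3): (3/2, -1, -1) → (9/4, 1, -3)
T4 shear: y ← y − 1/2·x: (9/4, 1, -3) → (9/4, -1/8, -3)

T(p) = (9/4, -1/8, -3)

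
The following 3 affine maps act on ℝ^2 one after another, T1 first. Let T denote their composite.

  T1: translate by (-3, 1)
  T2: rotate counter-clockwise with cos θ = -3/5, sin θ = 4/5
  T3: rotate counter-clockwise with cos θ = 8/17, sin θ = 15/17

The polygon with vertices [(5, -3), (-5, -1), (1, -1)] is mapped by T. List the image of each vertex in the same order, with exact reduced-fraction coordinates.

T1 translate by (-3, 1): (5, -3) → (2, -2); (-5, -1) → (-8, 0); (1, -1) → (-2, 0)
T2 rotate counter-clockwise with cos θ = -3/5, sin θ = 4/5: (2, -2) → (2/5, 14/5); (-8, 0) → (24/5, -32/5); (-2, 0) → (6/5, -8/5)
T3 rotate counter-clockwise with cos θ = 8/17, sin θ = 15/17: (2/5, 14/5) → (-194/85, 142/85); (24/5, -32/5) → (672/85, 104/85); (6/5, -8/5) → (168/85, 26/85)

image vertices: (-194/85, 142/85), (672/85, 104/85), (168/85, 26/85)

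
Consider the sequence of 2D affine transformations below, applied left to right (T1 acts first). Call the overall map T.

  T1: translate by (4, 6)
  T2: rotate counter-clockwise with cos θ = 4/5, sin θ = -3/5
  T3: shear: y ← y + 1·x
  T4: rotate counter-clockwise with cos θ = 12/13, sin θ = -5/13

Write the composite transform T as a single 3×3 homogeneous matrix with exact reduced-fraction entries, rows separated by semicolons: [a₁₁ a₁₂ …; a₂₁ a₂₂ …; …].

T = [53/65 71/65 638/65; -8/65 69/65 382/65; 0 0 1]

T1 = [1 0 4; 0 1 6; 0 0 1]
T2·T1 = [4/5 3/5 34/5; -3/5 4/5 12/5; 0 0 1]
T3·…·T1 = [4/5 3/5 34/5; 1/5 7/5 46/5; 0 0 1]
T4·…·T1 = [53/65 71/65 638/65; -8/65 69/65 382/65; 0 0 1]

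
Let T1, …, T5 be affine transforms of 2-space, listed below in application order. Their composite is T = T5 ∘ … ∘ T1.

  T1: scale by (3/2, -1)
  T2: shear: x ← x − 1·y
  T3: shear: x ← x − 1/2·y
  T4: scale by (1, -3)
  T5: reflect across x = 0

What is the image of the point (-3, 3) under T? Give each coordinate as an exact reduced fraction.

T1 scale by (3/2, -1): (-3, 3) → (-9/2, -3)
T2 shear: x ← x − 1·y: (-9/2, -3) → (-3/2, -3)
T3 shear: x ← x − 1/2·y: (-3/2, -3) → (0, -3)
T4 scale by (1, -3): (0, -3) → (0, 9)
T5 reflect across x = 0: (0, 9) → (0, 9)

T(p) = (0, 9)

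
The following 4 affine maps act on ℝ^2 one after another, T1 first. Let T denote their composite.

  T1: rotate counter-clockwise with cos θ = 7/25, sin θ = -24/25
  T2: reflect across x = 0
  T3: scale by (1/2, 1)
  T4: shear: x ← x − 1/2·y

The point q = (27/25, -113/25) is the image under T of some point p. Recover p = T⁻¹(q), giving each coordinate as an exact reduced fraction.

T1 = [7/25 24/25 0; -24/25 7/25 0; 0 0 1]
T2·T1 = [-7/25 -24/25 0; -24/25 7/25 0; 0 0 1]
T3·…·T1 = [-7/50 -12/25 0; -24/25 7/25 0; 0 0 1]
T4·…·T1 = [17/50 -31/50 0; -24/25 7/25 0; 0 0 1]
det M = -1/2; M⁻¹ = [-14/25 -31/25 0; -48/25 -17/25 0; 0 0 1]
M⁻¹ · (27/25, -113/25)ᵀ = (5, 1)ᵀ

p = (5, 1)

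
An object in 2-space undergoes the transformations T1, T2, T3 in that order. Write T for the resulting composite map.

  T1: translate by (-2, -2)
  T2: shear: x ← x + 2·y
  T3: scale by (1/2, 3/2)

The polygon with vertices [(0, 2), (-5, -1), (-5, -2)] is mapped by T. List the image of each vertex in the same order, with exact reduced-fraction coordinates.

image vertices: (-1, 0), (-13/2, -9/2), (-15/2, -6)

T1 translate by (-2, -2): (0, 2) → (-2, 0); (-5, -1) → (-7, -3); (-5, -2) → (-7, -4)
T2 shear: x ← x + 2·y: (-2, 0) → (-2, 0); (-7, -3) → (-13, -3); (-7, -4) → (-15, -4)
T3 scale by (1/2, 3/2): (-2, 0) → (-1, 0); (-13, -3) → (-13/2, -9/2); (-15, -4) → (-15/2, -6)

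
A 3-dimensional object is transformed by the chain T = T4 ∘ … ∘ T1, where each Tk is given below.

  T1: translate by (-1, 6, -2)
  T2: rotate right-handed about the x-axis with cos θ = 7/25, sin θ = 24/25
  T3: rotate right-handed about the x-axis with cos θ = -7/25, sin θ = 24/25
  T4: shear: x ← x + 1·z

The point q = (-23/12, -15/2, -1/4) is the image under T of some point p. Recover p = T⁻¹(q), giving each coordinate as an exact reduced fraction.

p = (-2/3, 3/2, 9/4)

T1 = [1 0 0 -1; 0 1 0 6; 0 0 1 -2; 0 0 0 1]
T2·T1 = [1 0 0 -1; 0 7/25 -24/25 18/5; 0 24/25 7/25 26/5; 0 0 0 1]
T3·…·T1 = [1 0 0 -1; 0 -1 0 -6; 0 0 -1 2; 0 0 0 1]
T4·…·T1 = [1 0 -1 1; 0 -1 0 -6; 0 0 -1 2; 0 0 0 1]
det M = 1; M⁻¹ = [1 0 -1 1; 0 -1 0 -6; 0 0 -1 2; 0 0 0 1]
M⁻¹ · (-23/12, -15/2, -1/4)ᵀ = (-2/3, 3/2, 9/4)ᵀ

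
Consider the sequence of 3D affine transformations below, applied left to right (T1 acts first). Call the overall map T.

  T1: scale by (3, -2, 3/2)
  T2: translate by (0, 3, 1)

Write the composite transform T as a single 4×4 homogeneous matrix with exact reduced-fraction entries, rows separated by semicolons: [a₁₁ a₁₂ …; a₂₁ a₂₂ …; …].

T = [3 0 0 0; 0 -2 0 3; 0 0 3/2 1; 0 0 0 1]

T1 = [3 0 0 0; 0 -2 0 0; 0 0 3/2 0; 0 0 0 1]
T2·T1 = [3 0 0 0; 0 -2 0 3; 0 0 3/2 1; 0 0 0 1]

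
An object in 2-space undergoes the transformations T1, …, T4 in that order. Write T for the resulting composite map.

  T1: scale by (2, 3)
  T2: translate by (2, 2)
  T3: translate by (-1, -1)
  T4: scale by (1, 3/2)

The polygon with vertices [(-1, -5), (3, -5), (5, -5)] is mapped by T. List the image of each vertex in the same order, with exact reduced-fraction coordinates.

T1 scale by (2, 3): (-1, -5) → (-2, -15); (3, -5) → (6, -15); (5, -5) → (10, -15)
T2 translate by (2, 2): (-2, -15) → (0, -13); (6, -15) → (8, -13); (10, -15) → (12, -13)
T3 translate by (-1, -1): (0, -13) → (-1, -14); (8, -13) → (7, -14); (12, -13) → (11, -14)
T4 scale by (1, 3/2): (-1, -14) → (-1, -21); (7, -14) → (7, -21); (11, -14) → (11, -21)

image vertices: (-1, -21), (7, -21), (11, -21)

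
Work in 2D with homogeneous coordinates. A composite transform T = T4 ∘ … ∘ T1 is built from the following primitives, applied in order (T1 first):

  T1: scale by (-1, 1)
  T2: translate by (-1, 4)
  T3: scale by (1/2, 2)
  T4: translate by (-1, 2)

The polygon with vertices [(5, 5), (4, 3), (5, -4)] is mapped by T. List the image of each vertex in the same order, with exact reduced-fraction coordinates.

image vertices: (-4, 20), (-7/2, 16), (-4, 2)

T1 scale by (-1, 1): (5, 5) → (-5, 5); (4, 3) → (-4, 3); (5, -4) → (-5, -4)
T2 translate by (-1, 4): (-5, 5) → (-6, 9); (-4, 3) → (-5, 7); (-5, -4) → (-6, 0)
T3 scale by (1/2, 2): (-6, 9) → (-3, 18); (-5, 7) → (-5/2, 14); (-6, 0) → (-3, 0)
T4 translate by (-1, 2): (-3, 18) → (-4, 20); (-5/2, 14) → (-7/2, 16); (-3, 0) → (-4, 2)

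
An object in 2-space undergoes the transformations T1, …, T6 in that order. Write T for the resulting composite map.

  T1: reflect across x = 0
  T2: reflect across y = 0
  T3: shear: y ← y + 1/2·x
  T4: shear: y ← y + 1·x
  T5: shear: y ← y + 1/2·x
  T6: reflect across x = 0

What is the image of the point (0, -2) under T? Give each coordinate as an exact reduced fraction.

T(p) = (0, 2)

T1 reflect across x = 0: (0, -2) → (0, -2)
T2 reflect across y = 0: (0, -2) → (0, 2)
T3 shear: y ← y + 1/2·x: (0, 2) → (0, 2)
T4 shear: y ← y + 1·x: (0, 2) → (0, 2)
T5 shear: y ← y + 1/2·x: (0, 2) → (0, 2)
T6 reflect across x = 0: (0, 2) → (0, 2)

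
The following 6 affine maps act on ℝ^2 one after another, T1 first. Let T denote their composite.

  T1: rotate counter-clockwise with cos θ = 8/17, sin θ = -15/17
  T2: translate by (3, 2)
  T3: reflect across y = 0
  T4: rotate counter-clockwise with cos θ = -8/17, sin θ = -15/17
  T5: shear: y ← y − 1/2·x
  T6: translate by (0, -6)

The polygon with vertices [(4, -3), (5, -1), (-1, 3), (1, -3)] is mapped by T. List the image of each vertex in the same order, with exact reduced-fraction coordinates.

T1 rotate counter-clockwise with cos θ = 8/17, sin θ = -15/17: (4, -3) → (-13/17, -84/17); (5, -1) → (25/17, -83/17); (-1, 3) → (37/17, 39/17); (1, -3) → (-37/17, -39/17)
T2 translate by (3, 2): (-13/17, -84/17) → (38/17, -50/17); (25/17, -83/17) → (76/17, -49/17); (37/17, 39/17) → (88/17, 73/17); (-37/17, -39/17) → (14/17, -5/17)
T3 reflect across y = 0: (38/17, -50/17) → (38/17, 50/17); (76/17, -49/17) → (76/17, 49/17); (88/17, 73/17) → (88/17, -73/17); (14/17, -5/17) → (14/17, 5/17)
T4 rotate counter-clockwise with cos θ = -8/17, sin θ = -15/17: (38/17, 50/17) → (446/289, -970/289); (76/17, 49/17) → (127/289, -1532/289); (88/17, -73/17) → (-1799/289, -736/289); (14/17, 5/17) → (-37/289, -250/289)
T5 shear: y ← y − 1/2·x: (446/289, -970/289) → (446/289, -1193/289); (127/289, -1532/289) → (127/289, -3191/578); (-1799/289, -736/289) → (-1799/289, 327/578); (-37/289, -250/289) → (-37/289, -463/578)
T6 translate by (0, -6): (446/289, -1193/289) → (446/289, -2927/289); (127/289, -3191/578) → (127/289, -6659/578); (-1799/289, 327/578) → (-1799/289, -3141/578); (-37/289, -463/578) → (-37/289, -3931/578)

image vertices: (446/289, -2927/289), (127/289, -6659/578), (-1799/289, -3141/578), (-37/289, -3931/578)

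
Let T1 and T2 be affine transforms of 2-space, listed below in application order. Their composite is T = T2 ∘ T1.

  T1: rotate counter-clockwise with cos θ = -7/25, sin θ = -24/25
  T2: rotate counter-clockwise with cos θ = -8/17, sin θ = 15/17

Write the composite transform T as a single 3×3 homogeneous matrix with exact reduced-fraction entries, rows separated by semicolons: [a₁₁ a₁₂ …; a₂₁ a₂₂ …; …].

T1 = [-7/25 24/25 0; -24/25 -7/25 0; 0 0 1]
T2·T1 = [416/425 -87/425 0; 87/425 416/425 0; 0 0 1]

T = [416/425 -87/425 0; 87/425 416/425 0; 0 0 1]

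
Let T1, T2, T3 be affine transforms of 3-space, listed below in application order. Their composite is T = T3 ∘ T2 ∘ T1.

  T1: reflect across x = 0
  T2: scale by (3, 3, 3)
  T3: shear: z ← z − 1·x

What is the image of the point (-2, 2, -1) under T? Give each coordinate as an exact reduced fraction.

T1 reflect across x = 0: (-2, 2, -1) → (2, 2, -1)
T2 scale by (3, 3, 3): (2, 2, -1) → (6, 6, -3)
T3 shear: z ← z − 1·x: (6, 6, -3) → (6, 6, -9)

T(p) = (6, 6, -9)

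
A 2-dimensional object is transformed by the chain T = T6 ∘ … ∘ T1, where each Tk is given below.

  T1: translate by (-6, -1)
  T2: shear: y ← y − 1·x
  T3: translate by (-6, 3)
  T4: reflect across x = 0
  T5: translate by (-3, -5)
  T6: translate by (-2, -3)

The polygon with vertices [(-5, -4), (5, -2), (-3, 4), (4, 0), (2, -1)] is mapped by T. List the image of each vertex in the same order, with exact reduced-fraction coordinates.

image vertices: (12, 1), (2, -7), (10, 7), (3, -4), (5, -3)

T1 translate by (-6, -1): (-5, -4) → (-11, -5); (5, -2) → (-1, -3); (-3, 4) → (-9, 3); (4, 0) → (-2, -1); (2, -1) → (-4, -2)
T2 shear: y ← y − 1·x: (-11, -5) → (-11, 6); (-1, -3) → (-1, -2); (-9, 3) → (-9, 12); (-2, -1) → (-2, 1); (-4, -2) → (-4, 2)
T3 translate by (-6, 3): (-11, 6) → (-17, 9); (-1, -2) → (-7, 1); (-9, 12) → (-15, 15); (-2, 1) → (-8, 4); (-4, 2) → (-10, 5)
T4 reflect across x = 0: (-17, 9) → (17, 9); (-7, 1) → (7, 1); (-15, 15) → (15, 15); (-8, 4) → (8, 4); (-10, 5) → (10, 5)
T5 translate by (-3, -5): (17, 9) → (14, 4); (7, 1) → (4, -4); (15, 15) → (12, 10); (8, 4) → (5, -1); (10, 5) → (7, 0)
T6 translate by (-2, -3): (14, 4) → (12, 1); (4, -4) → (2, -7); (12, 10) → (10, 7); (5, -1) → (3, -4); (7, 0) → (5, -3)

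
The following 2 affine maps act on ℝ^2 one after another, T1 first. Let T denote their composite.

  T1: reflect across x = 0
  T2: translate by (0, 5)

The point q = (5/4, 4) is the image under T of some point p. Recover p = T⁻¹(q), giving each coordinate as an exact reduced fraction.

T1 = [-1 0 0; 0 1 0; 0 0 1]
T2·T1 = [-1 0 0; 0 1 5; 0 0 1]
det M = -1; M⁻¹ = [-1 0 0; 0 1 -5; 0 0 1]
M⁻¹ · (5/4, 4)ᵀ = (-5/4, -1)ᵀ

p = (-5/4, -1)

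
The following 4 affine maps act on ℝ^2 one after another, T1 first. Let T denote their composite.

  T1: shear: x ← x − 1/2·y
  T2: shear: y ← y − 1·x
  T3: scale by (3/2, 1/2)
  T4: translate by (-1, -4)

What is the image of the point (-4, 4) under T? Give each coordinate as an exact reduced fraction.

T(p) = (-10, 1)

T1 shear: x ← x − 1/2·y: (-4, 4) → (-6, 4)
T2 shear: y ← y − 1·x: (-6, 4) → (-6, 10)
T3 scale by (3/2, 1/2): (-6, 10) → (-9, 5)
T4 translate by (-1, -4): (-9, 5) → (-10, 1)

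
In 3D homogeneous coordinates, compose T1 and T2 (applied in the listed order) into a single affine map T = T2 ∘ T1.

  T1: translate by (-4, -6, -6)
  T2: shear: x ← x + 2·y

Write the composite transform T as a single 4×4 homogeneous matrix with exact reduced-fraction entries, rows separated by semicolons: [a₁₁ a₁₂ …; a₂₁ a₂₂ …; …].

T1 = [1 0 0 -4; 0 1 0 -6; 0 0 1 -6; 0 0 0 1]
T2·T1 = [1 2 0 -16; 0 1 0 -6; 0 0 1 -6; 0 0 0 1]

T = [1 2 0 -16; 0 1 0 -6; 0 0 1 -6; 0 0 0 1]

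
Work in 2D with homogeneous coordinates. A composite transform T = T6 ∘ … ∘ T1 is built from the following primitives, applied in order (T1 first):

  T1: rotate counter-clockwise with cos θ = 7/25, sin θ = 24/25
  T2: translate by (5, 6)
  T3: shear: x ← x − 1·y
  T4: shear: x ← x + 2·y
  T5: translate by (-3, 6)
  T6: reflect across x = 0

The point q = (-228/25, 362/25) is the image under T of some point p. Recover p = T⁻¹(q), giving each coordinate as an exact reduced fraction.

p = (2, 2)

T1 = [7/25 -24/25 0; 24/25 7/25 0; 0 0 1]
T2·T1 = [7/25 -24/25 5; 24/25 7/25 6; 0 0 1]
T3·…·T1 = [-17/25 -31/25 -1; 24/25 7/25 6; 0 0 1]
T4·…·T1 = [31/25 -17/25 11; 24/25 7/25 6; 0 0 1]
T5·…·T1 = [31/25 -17/25 8; 24/25 7/25 12; 0 0 1]
T6·…·T1 = [-31/25 17/25 -8; 24/25 7/25 12; 0 0 1]
det M = -1; M⁻¹ = [-7/25 17/25 -52/5; 24/25 31/25 -36/5; 0 0 1]
M⁻¹ · (-228/25, 362/25)ᵀ = (2, 2)ᵀ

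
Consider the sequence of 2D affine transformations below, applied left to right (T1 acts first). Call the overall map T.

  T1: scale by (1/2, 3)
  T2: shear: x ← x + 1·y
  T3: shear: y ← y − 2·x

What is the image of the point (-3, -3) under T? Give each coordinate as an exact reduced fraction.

T(p) = (-21/2, 12)

T1 scale by (1/2, 3): (-3, -3) → (-3/2, -9)
T2 shear: x ← x + 1·y: (-3/2, -9) → (-21/2, -9)
T3 shear: y ← y − 2·x: (-21/2, -9) → (-21/2, 12)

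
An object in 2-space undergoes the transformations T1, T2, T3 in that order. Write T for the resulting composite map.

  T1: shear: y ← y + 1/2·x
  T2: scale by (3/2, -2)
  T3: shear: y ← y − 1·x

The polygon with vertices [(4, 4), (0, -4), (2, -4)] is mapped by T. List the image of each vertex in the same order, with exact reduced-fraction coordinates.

image vertices: (6, -18), (0, 8), (3, 3)

T1 shear: y ← y + 1/2·x: (4, 4) → (4, 6); (0, -4) → (0, -4); (2, -4) → (2, -3)
T2 scale by (3/2, -2): (4, 6) → (6, -12); (0, -4) → (0, 8); (2, -3) → (3, 6)
T3 shear: y ← y − 1·x: (6, -12) → (6, -18); (0, 8) → (0, 8); (3, 6) → (3, 3)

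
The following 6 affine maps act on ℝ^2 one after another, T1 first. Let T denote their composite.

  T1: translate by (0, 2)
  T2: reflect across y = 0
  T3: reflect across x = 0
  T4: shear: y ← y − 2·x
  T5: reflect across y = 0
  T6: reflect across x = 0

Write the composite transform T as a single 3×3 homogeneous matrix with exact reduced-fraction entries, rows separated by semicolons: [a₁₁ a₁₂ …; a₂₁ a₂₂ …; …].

T = [1 0 0; -2 1 2; 0 0 1]

T1 = [1 0 0; 0 1 2; 0 0 1]
T2·T1 = [1 0 0; 0 -1 -2; 0 0 1]
T3·…·T1 = [-1 0 0; 0 -1 -2; 0 0 1]
T4·…·T1 = [-1 0 0; 2 -1 -2; 0 0 1]
T5·…·T1 = [-1 0 0; -2 1 2; 0 0 1]
T6·…·T1 = [1 0 0; -2 1 2; 0 0 1]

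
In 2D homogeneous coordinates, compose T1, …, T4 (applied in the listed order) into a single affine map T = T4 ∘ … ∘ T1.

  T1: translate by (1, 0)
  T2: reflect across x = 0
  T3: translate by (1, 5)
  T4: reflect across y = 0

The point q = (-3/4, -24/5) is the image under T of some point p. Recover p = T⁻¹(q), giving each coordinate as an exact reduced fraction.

p = (3/4, -1/5)

T1 = [1 0 1; 0 1 0; 0 0 1]
T2·T1 = [-1 0 -1; 0 1 0; 0 0 1]
T3·…·T1 = [-1 0 0; 0 1 5; 0 0 1]
T4·…·T1 = [-1 0 0; 0 -1 -5; 0 0 1]
det M = 1; M⁻¹ = [-1 0 0; 0 -1 -5; 0 0 1]
M⁻¹ · (-3/4, -24/5)ᵀ = (3/4, -1/5)ᵀ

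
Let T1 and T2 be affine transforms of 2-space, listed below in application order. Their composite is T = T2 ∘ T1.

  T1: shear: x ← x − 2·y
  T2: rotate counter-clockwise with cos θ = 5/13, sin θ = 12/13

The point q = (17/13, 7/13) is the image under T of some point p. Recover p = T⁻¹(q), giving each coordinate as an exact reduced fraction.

p = (-1, -1)

T1 = [1 -2 0; 0 1 0; 0 0 1]
T2·T1 = [5/13 -22/13 0; 12/13 -19/13 0; 0 0 1]
det M = 1; M⁻¹ = [-19/13 22/13 0; -12/13 5/13 0; 0 0 1]
M⁻¹ · (17/13, 7/13)ᵀ = (-1, -1)ᵀ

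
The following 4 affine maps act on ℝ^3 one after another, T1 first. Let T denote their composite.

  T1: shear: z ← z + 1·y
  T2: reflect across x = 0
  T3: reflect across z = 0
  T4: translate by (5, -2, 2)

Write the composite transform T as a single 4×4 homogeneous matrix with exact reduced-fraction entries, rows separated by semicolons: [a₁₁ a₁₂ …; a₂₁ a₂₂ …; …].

T = [-1 0 0 5; 0 1 0 -2; 0 -1 -1 2; 0 0 0 1]

T1 = [1 0 0 0; 0 1 0 0; 0 1 1 0; 0 0 0 1]
T2·T1 = [-1 0 0 0; 0 1 0 0; 0 1 1 0; 0 0 0 1]
T3·…·T1 = [-1 0 0 0; 0 1 0 0; 0 -1 -1 0; 0 0 0 1]
T4·…·T1 = [-1 0 0 5; 0 1 0 -2; 0 -1 -1 2; 0 0 0 1]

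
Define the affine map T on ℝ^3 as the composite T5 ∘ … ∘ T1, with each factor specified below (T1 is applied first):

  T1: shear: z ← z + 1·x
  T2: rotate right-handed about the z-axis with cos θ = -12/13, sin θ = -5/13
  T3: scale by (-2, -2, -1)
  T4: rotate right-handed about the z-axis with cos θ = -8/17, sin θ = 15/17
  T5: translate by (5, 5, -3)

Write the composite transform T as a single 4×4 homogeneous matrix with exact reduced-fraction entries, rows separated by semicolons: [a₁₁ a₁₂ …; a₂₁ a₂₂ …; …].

T1 = [1 0 0 0; 0 1 0 0; 1 0 1 0; 0 0 0 1]
T2·T1 = [-12/13 5/13 0 0; -5/13 -12/13 0 0; 1 0 1 0; 0 0 0 1]
T3·…·T1 = [24/13 -10/13 0 0; 10/13 24/13 0 0; -1 0 -1 0; 0 0 0 1]
T4·…·T1 = [-342/221 -280/221 0 0; 280/221 -342/221 0 0; -1 0 -1 0; 0 0 0 1]
T5·…·T1 = [-342/221 -280/221 0 5; 280/221 -342/221 0 5; -1 0 -1 -3; 0 0 0 1]

T = [-342/221 -280/221 0 5; 280/221 -342/221 0 5; -1 0 -1 -3; 0 0 0 1]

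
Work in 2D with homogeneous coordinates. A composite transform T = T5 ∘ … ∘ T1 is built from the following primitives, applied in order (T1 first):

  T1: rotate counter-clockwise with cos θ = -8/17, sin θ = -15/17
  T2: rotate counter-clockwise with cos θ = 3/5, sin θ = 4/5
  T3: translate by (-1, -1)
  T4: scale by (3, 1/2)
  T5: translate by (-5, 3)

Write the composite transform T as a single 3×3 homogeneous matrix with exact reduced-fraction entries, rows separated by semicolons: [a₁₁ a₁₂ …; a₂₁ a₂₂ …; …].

T1 = [-8/17 15/17 0; -15/17 -8/17 0; 0 0 1]
T2·T1 = [36/85 77/85 0; -77/85 36/85 0; 0 0 1]
T3·…·T1 = [36/85 77/85 -1; -77/85 36/85 -1; 0 0 1]
T4·…·T1 = [108/85 231/85 -3; -77/170 18/85 -1/2; 0 0 1]
T5·…·T1 = [108/85 231/85 -8; -77/170 18/85 5/2; 0 0 1]

T = [108/85 231/85 -8; -77/170 18/85 5/2; 0 0 1]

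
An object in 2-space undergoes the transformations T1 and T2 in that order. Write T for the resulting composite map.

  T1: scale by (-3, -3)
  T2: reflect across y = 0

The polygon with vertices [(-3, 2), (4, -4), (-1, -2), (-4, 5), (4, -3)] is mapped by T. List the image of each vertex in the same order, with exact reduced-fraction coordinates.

image vertices: (9, 6), (-12, -12), (3, -6), (12, 15), (-12, -9)

T1 scale by (-3, -3): (-3, 2) → (9, -6); (4, -4) → (-12, 12); (-1, -2) → (3, 6); (-4, 5) → (12, -15); (4, -3) → (-12, 9)
T2 reflect across y = 0: (9, -6) → (9, 6); (-12, 12) → (-12, -12); (3, 6) → (3, -6); (12, -15) → (12, 15); (-12, 9) → (-12, -9)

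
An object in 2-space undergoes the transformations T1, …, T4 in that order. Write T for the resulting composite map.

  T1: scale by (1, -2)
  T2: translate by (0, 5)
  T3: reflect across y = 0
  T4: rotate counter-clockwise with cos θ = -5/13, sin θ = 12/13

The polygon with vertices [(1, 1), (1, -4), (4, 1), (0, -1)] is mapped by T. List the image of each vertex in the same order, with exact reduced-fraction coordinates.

T1 scale by (1, -2): (1, 1) → (1, -2); (1, -4) → (1, 8); (4, 1) → (4, -2); (0, -1) → (0, 2)
T2 translate by (0, 5): (1, -2) → (1, 3); (1, 8) → (1, 13); (4, -2) → (4, 3); (0, 2) → (0, 7)
T3 reflect across y = 0: (1, 3) → (1, -3); (1, 13) → (1, -13); (4, 3) → (4, -3); (0, 7) → (0, -7)
T4 rotate counter-clockwise with cos θ = -5/13, sin θ = 12/13: (1, -3) → (31/13, 27/13); (1, -13) → (151/13, 77/13); (4, -3) → (16/13, 63/13); (0, -7) → (84/13, 35/13)

image vertices: (31/13, 27/13), (151/13, 77/13), (16/13, 63/13), (84/13, 35/13)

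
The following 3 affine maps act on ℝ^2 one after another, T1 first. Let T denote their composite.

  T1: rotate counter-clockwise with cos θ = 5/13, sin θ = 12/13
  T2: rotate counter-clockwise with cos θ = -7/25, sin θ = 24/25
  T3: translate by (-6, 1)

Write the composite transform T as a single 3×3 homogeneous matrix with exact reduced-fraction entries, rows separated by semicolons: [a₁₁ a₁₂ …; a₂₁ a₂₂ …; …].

T1 = [5/13 -12/13 0; 12/13 5/13 0; 0 0 1]
T2·T1 = [-323/325 -36/325 0; 36/325 -323/325 0; 0 0 1]
T3·…·T1 = [-323/325 -36/325 -6; 36/325 -323/325 1; 0 0 1]

T = [-323/325 -36/325 -6; 36/325 -323/325 1; 0 0 1]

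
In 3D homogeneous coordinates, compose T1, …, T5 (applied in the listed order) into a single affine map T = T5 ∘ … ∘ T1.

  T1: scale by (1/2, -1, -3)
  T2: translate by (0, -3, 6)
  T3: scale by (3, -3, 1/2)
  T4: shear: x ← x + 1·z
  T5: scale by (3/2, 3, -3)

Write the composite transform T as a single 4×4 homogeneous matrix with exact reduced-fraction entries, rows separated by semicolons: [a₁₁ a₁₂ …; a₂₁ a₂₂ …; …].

T = [9/4 0 -9/4 9/2; 0 9 0 27; 0 0 9/2 -9; 0 0 0 1]

T1 = [1/2 0 0 0; 0 -1 0 0; 0 0 -3 0; 0 0 0 1]
T2·T1 = [1/2 0 0 0; 0 -1 0 -3; 0 0 -3 6; 0 0 0 1]
T3·…·T1 = [3/2 0 0 0; 0 3 0 9; 0 0 -3/2 3; 0 0 0 1]
T4·…·T1 = [3/2 0 -3/2 3; 0 3 0 9; 0 0 -3/2 3; 0 0 0 1]
T5·…·T1 = [9/4 0 -9/4 9/2; 0 9 0 27; 0 0 9/2 -9; 0 0 0 1]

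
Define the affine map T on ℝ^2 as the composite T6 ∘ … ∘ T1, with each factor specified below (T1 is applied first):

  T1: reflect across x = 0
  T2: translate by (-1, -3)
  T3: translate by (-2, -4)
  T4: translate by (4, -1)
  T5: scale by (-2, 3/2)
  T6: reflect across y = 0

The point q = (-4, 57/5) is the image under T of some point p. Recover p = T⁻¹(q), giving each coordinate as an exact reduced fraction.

p = (-1, 2/5)

T1 = [-1 0 0; 0 1 0; 0 0 1]
T2·T1 = [-1 0 -1; 0 1 -3; 0 0 1]
T3·…·T1 = [-1 0 -3; 0 1 -7; 0 0 1]
T4·…·T1 = [-1 0 1; 0 1 -8; 0 0 1]
T5·…·T1 = [2 0 -2; 0 3/2 -12; 0 0 1]
T6·…·T1 = [2 0 -2; 0 -3/2 12; 0 0 1]
det M = -3; M⁻¹ = [1/2 0 1; 0 -2/3 8; 0 0 1]
M⁻¹ · (-4, 57/5)ᵀ = (-1, 2/5)ᵀ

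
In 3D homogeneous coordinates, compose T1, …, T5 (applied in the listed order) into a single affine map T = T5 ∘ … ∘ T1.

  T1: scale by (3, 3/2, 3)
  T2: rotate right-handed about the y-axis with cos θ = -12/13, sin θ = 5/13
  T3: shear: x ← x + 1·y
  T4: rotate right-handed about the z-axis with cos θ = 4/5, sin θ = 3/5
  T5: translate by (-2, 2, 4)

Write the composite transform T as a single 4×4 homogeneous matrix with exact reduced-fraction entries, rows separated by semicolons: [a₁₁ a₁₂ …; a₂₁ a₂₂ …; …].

T1 = [3 0 0 0; 0 3/2 0 0; 0 0 3 0; 0 0 0 1]
T2·T1 = [-36/13 0 15/13 0; 0 3/2 0 0; -15/13 0 -36/13 0; 0 0 0 1]
T3·…·T1 = [-36/13 3/2 15/13 0; 0 3/2 0 0; -15/13 0 -36/13 0; 0 0 0 1]
T4·…·T1 = [-144/65 3/10 12/13 0; -108/65 21/10 9/13 0; -15/13 0 -36/13 0; 0 0 0 1]
T5·…·T1 = [-144/65 3/10 12/13 -2; -108/65 21/10 9/13 2; -15/13 0 -36/13 4; 0 0 0 1]

T = [-144/65 3/10 12/13 -2; -108/65 21/10 9/13 2; -15/13 0 -36/13 4; 0 0 0 1]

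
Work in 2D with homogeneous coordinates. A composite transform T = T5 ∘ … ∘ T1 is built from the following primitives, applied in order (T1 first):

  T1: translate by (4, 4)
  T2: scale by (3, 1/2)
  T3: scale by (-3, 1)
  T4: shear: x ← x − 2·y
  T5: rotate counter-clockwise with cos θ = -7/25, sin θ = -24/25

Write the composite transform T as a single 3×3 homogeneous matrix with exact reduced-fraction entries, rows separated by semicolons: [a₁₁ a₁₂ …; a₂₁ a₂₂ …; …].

T = [63/25 19/25 328/25; 216/25 41/50 946/25; 0 0 1]

T1 = [1 0 4; 0 1 4; 0 0 1]
T2·T1 = [3 0 12; 0 1/2 2; 0 0 1]
T3·…·T1 = [-9 0 -36; 0 1/2 2; 0 0 1]
T4·…·T1 = [-9 -1 -40; 0 1/2 2; 0 0 1]
T5·…·T1 = [63/25 19/25 328/25; 216/25 41/50 946/25; 0 0 1]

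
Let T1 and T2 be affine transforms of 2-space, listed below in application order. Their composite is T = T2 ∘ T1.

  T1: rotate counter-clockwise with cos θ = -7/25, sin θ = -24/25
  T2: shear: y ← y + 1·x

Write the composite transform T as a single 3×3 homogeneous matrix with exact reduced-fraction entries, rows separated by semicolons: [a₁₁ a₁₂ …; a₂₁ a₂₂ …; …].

T1 = [-7/25 24/25 0; -24/25 -7/25 0; 0 0 1]
T2·T1 = [-7/25 24/25 0; -31/25 17/25 0; 0 0 1]

T = [-7/25 24/25 0; -31/25 17/25 0; 0 0 1]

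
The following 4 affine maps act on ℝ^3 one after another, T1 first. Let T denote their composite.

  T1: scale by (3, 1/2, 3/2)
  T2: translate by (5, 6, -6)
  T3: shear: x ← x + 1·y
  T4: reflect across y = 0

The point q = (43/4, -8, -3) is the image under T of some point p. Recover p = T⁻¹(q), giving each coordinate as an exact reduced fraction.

T1 = [3 0 0 0; 0 1/2 0 0; 0 0 3/2 0; 0 0 0 1]
T2·T1 = [3 0 0 5; 0 1/2 0 6; 0 0 3/2 -6; 0 0 0 1]
T3·…·T1 = [3 1/2 0 11; 0 1/2 0 6; 0 0 3/2 -6; 0 0 0 1]
T4·…·T1 = [3 1/2 0 11; 0 -1/2 0 -6; 0 0 3/2 -6; 0 0 0 1]
det M = -9/4; M⁻¹ = [1/3 1/3 0 -5/3; 0 -2 0 -12; 0 0 2/3 4; 0 0 0 1]
M⁻¹ · (43/4, -8, -3)ᵀ = (-3/4, 4, 2)ᵀ

p = (-3/4, 4, 2)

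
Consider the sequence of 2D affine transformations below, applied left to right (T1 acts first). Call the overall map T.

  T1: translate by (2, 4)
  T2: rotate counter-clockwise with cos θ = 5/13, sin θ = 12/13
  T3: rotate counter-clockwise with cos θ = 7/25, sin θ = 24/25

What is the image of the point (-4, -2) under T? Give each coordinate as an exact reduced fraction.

T1 translate by (2, 4): (-4, -2) → (-2, 2)
T2 rotate counter-clockwise with cos θ = 5/13, sin θ = 12/13: (-2, 2) → (-34/13, -14/13)
T3 rotate counter-clockwise with cos θ = 7/25, sin θ = 24/25: (-34/13, -14/13) → (98/325, -914/325)

T(p) = (98/325, -914/325)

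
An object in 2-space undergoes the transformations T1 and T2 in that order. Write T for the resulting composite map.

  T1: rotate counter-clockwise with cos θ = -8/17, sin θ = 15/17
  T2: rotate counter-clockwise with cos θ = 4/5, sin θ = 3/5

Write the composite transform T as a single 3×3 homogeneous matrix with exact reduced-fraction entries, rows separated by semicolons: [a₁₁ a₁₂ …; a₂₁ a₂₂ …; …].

T1 = [-8/17 -15/17 0; 15/17 -8/17 0; 0 0 1]
T2·T1 = [-77/85 -36/85 0; 36/85 -77/85 0; 0 0 1]

T = [-77/85 -36/85 0; 36/85 -77/85 0; 0 0 1]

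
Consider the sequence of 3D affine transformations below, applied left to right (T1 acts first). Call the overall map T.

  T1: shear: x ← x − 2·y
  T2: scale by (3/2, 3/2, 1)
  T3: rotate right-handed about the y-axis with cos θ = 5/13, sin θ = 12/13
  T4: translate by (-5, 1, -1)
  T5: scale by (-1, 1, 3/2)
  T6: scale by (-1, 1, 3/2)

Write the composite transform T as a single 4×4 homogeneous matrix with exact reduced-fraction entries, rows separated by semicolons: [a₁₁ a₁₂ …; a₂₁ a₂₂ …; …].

T1 = [1 -2 0 0; 0 1 0 0; 0 0 1 0; 0 0 0 1]
T2·T1 = [3/2 -3 0 0; 0 3/2 0 0; 0 0 1 0; 0 0 0 1]
T3·…·T1 = [15/26 -15/13 12/13 0; 0 3/2 0 0; -18/13 36/13 5/13 0; 0 0 0 1]
T4·…·T1 = [15/26 -15/13 12/13 -5; 0 3/2 0 1; -18/13 36/13 5/13 -1; 0 0 0 1]
T5·…·T1 = [-15/26 15/13 -12/13 5; 0 3/2 0 1; -27/13 54/13 15/26 -3/2; 0 0 0 1]
T6·…·T1 = [15/26 -15/13 12/13 -5; 0 3/2 0 1; -81/26 81/13 45/52 -9/4; 0 0 0 1]

T = [15/26 -15/13 12/13 -5; 0 3/2 0 1; -81/26 81/13 45/52 -9/4; 0 0 0 1]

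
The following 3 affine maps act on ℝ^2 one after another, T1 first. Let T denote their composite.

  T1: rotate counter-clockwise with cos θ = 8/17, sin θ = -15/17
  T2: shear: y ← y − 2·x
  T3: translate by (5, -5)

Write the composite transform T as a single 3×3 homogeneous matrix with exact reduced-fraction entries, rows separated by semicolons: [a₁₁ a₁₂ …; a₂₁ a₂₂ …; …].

T = [8/17 15/17 5; -31/17 -22/17 -5; 0 0 1]

T1 = [8/17 15/17 0; -15/17 8/17 0; 0 0 1]
T2·T1 = [8/17 15/17 0; -31/17 -22/17 0; 0 0 1]
T3·…·T1 = [8/17 15/17 5; -31/17 -22/17 -5; 0 0 1]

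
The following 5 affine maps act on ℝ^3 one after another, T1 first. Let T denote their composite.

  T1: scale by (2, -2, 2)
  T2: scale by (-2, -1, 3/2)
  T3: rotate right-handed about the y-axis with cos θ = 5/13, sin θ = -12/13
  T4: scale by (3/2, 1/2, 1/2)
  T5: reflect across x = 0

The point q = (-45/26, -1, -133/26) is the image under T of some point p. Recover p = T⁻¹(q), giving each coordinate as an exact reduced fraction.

T1 = [2 0 0 0; 0 -2 0 0; 0 0 2 0; 0 0 0 1]
T2·T1 = [-4 0 0 0; 0 2 0 0; 0 0 3 0; 0 0 0 1]
T3·…·T1 = [-20/13 0 -36/13 0; 0 2 0 0; -48/13 0 15/13 0; 0 0 0 1]
T4·…·T1 = [-30/13 0 -54/13 0; 0 1 0 0; -24/13 0 15/26 0; 0 0 0 1]
T5·…·T1 = [30/13 0 54/13 0; 0 1 0 0; -24/13 0 15/26 0; 0 0 0 1]
det M = 9; M⁻¹ = [5/78 0 -6/13 0; 0 1 0 0; 8/39 0 10/39 0; 0 0 0 1]
M⁻¹ · (-45/26, -1, -133/26)ᵀ = (9/4, -1, -5/3)ᵀ

p = (9/4, -1, -5/3)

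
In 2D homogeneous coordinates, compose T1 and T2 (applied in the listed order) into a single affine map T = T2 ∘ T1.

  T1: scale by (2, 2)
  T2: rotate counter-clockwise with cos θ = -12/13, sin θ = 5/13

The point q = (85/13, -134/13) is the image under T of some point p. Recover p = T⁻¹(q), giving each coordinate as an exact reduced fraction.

p = (-5, 7/2)

T1 = [2 0 0; 0 2 0; 0 0 1]
T2·T1 = [-24/13 -10/13 0; 10/13 -24/13 0; 0 0 1]
det M = 4; M⁻¹ = [-6/13 5/26 0; -5/26 -6/13 0; 0 0 1]
M⁻¹ · (85/13, -134/13)ᵀ = (-5, 7/2)ᵀ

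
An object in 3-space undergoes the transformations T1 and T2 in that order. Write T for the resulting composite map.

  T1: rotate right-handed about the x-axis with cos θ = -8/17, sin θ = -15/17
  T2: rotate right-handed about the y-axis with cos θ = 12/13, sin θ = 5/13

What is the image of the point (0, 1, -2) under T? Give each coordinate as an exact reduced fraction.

T(p) = (5/221, -38/17, 12/221)

T1 rotate right-handed about the x-axis with cos θ = -8/17, sin θ = -15/17: (0, 1, -2) → (0, -38/17, 1/17)
T2 rotate right-handed about the y-axis with cos θ = 12/13, sin θ = 5/13: (0, -38/17, 1/17) → (5/221, -38/17, 12/221)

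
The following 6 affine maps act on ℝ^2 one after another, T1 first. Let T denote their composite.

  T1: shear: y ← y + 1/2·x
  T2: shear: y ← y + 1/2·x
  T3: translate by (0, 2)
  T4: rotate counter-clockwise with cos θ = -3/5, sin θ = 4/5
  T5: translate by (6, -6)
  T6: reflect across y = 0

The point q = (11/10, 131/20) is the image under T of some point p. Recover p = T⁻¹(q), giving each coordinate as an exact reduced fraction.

p = (5/2, -1/4)

T1 = [1 0 0; 1/2 1 0; 0 0 1]
T2·T1 = [1 0 0; 1 1 0; 0 0 1]
T3·…·T1 = [1 0 0; 1 1 2; 0 0 1]
T4·…·T1 = [-7/5 -4/5 -8/5; 1/5 -3/5 -6/5; 0 0 1]
T5·…·T1 = [-7/5 -4/5 22/5; 1/5 -3/5 -36/5; 0 0 1]
T6·…·T1 = [-7/5 -4/5 22/5; -1/5 3/5 36/5; 0 0 1]
det M = -1; M⁻¹ = [-3/5 -4/5 42/5; -1/5 7/5 -46/5; 0 0 1]
M⁻¹ · (11/10, 131/20)ᵀ = (5/2, -1/4)ᵀ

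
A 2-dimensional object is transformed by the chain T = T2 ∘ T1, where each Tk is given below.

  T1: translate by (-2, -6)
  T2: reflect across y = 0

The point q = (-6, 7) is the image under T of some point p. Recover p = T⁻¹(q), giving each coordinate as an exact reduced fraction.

p = (-4, -1)

T1 = [1 0 -2; 0 1 -6; 0 0 1]
T2·T1 = [1 0 -2; 0 -1 6; 0 0 1]
det M = -1; M⁻¹ = [1 0 2; 0 -1 6; 0 0 1]
M⁻¹ · (-6, 7)ᵀ = (-4, -1)ᵀ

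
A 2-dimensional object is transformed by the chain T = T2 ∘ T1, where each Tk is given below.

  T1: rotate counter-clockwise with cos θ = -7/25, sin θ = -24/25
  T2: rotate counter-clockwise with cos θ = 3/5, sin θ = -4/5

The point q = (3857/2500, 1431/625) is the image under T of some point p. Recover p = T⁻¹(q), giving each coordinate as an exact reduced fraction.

T1 = [-7/25 24/25 0; -24/25 -7/25 0; 0 0 1]
T2·T1 = [-117/125 44/125 0; -44/125 -117/125 0; 0 0 1]
det M = 1; M⁻¹ = [-117/125 -44/125 0; 44/125 -117/125 0; 0 0 1]
M⁻¹ · (3857/2500, 1431/625)ᵀ = (-9/4, -8/5)ᵀ

p = (-9/4, -8/5)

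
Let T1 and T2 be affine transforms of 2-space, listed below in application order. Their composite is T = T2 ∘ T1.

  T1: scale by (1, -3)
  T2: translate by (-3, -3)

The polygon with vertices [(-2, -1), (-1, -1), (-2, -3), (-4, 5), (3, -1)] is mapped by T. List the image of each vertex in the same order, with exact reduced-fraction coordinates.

image vertices: (-5, 0), (-4, 0), (-5, 6), (-7, -18), (0, 0)

T1 scale by (1, -3): (-2, -1) → (-2, 3); (-1, -1) → (-1, 3); (-2, -3) → (-2, 9); (-4, 5) → (-4, -15); (3, -1) → (3, 3)
T2 translate by (-3, -3): (-2, 3) → (-5, 0); (-1, 3) → (-4, 0); (-2, 9) → (-5, 6); (-4, -15) → (-7, -18); (3, 3) → (0, 0)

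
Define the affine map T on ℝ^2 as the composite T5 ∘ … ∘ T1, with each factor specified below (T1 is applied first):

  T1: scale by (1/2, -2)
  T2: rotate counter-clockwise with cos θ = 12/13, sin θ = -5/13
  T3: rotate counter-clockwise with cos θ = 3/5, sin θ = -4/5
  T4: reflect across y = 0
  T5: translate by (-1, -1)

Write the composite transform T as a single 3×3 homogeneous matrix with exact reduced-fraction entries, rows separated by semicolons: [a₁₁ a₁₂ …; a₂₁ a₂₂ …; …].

T = [8/65 -126/65 -1; 63/130 32/65 -1; 0 0 1]

T1 = [1/2 0 0; 0 -2 0; 0 0 1]
T2·T1 = [6/13 -10/13 0; -5/26 -24/13 0; 0 0 1]
T3·…·T1 = [8/65 -126/65 0; -63/130 -32/65 0; 0 0 1]
T4·…·T1 = [8/65 -126/65 0; 63/130 32/65 0; 0 0 1]
T5·…·T1 = [8/65 -126/65 -1; 63/130 32/65 -1; 0 0 1]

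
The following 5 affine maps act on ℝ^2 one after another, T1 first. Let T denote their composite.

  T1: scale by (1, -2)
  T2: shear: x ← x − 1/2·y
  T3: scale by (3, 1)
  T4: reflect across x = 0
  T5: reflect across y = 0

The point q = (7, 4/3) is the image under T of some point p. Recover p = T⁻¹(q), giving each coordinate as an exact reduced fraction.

T1 = [1 0 0; 0 -2 0; 0 0 1]
T2·T1 = [1 1 0; 0 -2 0; 0 0 1]
T3·…·T1 = [3 3 0; 0 -2 0; 0 0 1]
T4·…·T1 = [-3 -3 0; 0 -2 0; 0 0 1]
T5·…·T1 = [-3 -3 0; 0 2 0; 0 0 1]
det M = -6; M⁻¹ = [-1/3 -1/2 0; 0 1/2 0; 0 0 1]
M⁻¹ · (7, 4/3)ᵀ = (-3, 2/3)ᵀ

p = (-3, 2/3)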